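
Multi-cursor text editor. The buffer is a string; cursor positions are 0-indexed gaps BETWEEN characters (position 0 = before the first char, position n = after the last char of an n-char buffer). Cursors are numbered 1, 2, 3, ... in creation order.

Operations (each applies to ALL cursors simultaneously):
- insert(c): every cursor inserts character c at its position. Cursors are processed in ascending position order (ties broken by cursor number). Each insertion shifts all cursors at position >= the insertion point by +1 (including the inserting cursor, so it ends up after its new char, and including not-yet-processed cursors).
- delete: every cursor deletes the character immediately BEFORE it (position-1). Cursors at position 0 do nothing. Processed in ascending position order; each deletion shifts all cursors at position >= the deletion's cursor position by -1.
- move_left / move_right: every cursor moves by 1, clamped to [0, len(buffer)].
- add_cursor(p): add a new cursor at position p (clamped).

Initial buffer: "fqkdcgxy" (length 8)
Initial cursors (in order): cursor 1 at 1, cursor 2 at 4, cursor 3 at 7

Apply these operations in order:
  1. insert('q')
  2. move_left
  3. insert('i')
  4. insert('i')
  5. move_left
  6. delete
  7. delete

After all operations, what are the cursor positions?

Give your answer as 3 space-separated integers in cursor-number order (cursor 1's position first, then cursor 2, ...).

Answer: 0 4 8

Derivation:
After op 1 (insert('q')): buffer="fqqkdqcgxqy" (len 11), cursors c1@2 c2@6 c3@10, authorship .1...2...3.
After op 2 (move_left): buffer="fqqkdqcgxqy" (len 11), cursors c1@1 c2@5 c3@9, authorship .1...2...3.
After op 3 (insert('i')): buffer="fiqqkdiqcgxiqy" (len 14), cursors c1@2 c2@7 c3@12, authorship .11...22...33.
After op 4 (insert('i')): buffer="fiiqqkdiiqcgxiiqy" (len 17), cursors c1@3 c2@9 c3@15, authorship .111...222...333.
After op 5 (move_left): buffer="fiiqqkdiiqcgxiiqy" (len 17), cursors c1@2 c2@8 c3@14, authorship .111...222...333.
After op 6 (delete): buffer="fiqqkdiqcgxiqy" (len 14), cursors c1@1 c2@6 c3@11, authorship .11...22...33.
After op 7 (delete): buffer="iqqkiqcgiqy" (len 11), cursors c1@0 c2@4 c3@8, authorship 11..22..33.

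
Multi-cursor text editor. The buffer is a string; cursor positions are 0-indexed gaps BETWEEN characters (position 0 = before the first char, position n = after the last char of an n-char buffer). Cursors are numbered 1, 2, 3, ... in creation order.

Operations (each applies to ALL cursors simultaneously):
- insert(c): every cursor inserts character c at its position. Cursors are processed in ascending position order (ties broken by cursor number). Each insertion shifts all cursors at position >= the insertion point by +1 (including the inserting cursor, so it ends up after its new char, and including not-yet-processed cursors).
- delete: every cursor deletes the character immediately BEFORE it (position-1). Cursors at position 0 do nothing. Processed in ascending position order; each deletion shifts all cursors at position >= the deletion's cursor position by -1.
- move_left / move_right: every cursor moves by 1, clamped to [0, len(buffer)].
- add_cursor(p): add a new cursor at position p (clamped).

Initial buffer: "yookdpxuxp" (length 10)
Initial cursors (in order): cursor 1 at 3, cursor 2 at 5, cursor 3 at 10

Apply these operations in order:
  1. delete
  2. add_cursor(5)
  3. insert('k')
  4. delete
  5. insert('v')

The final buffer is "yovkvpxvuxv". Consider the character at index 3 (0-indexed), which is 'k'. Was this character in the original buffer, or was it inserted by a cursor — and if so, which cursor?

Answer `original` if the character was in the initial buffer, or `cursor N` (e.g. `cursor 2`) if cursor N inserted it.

After op 1 (delete): buffer="yokpxux" (len 7), cursors c1@2 c2@3 c3@7, authorship .......
After op 2 (add_cursor(5)): buffer="yokpxux" (len 7), cursors c1@2 c2@3 c4@5 c3@7, authorship .......
After op 3 (insert('k')): buffer="yokkkpxkuxk" (len 11), cursors c1@3 c2@5 c4@8 c3@11, authorship ..1.2..4..3
After op 4 (delete): buffer="yokpxux" (len 7), cursors c1@2 c2@3 c4@5 c3@7, authorship .......
After op 5 (insert('v')): buffer="yovkvpxvuxv" (len 11), cursors c1@3 c2@5 c4@8 c3@11, authorship ..1.2..4..3
Authorship (.=original, N=cursor N): . . 1 . 2 . . 4 . . 3
Index 3: author = original

Answer: original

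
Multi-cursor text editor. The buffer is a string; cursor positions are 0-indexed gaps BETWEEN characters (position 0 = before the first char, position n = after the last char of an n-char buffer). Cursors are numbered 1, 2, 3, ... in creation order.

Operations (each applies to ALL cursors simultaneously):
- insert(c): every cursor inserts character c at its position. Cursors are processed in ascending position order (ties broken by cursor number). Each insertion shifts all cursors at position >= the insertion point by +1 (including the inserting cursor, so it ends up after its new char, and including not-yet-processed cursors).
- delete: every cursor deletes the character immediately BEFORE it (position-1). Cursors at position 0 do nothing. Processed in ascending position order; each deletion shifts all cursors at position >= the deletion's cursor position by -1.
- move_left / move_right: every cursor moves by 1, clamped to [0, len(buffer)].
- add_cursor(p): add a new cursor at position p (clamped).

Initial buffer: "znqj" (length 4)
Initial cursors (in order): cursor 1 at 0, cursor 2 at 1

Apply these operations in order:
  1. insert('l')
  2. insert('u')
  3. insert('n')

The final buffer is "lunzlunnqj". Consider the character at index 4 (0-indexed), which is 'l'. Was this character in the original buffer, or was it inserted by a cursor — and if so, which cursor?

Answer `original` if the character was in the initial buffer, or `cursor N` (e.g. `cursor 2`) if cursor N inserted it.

After op 1 (insert('l')): buffer="lzlnqj" (len 6), cursors c1@1 c2@3, authorship 1.2...
After op 2 (insert('u')): buffer="luzlunqj" (len 8), cursors c1@2 c2@5, authorship 11.22...
After op 3 (insert('n')): buffer="lunzlunnqj" (len 10), cursors c1@3 c2@7, authorship 111.222...
Authorship (.=original, N=cursor N): 1 1 1 . 2 2 2 . . .
Index 4: author = 2

Answer: cursor 2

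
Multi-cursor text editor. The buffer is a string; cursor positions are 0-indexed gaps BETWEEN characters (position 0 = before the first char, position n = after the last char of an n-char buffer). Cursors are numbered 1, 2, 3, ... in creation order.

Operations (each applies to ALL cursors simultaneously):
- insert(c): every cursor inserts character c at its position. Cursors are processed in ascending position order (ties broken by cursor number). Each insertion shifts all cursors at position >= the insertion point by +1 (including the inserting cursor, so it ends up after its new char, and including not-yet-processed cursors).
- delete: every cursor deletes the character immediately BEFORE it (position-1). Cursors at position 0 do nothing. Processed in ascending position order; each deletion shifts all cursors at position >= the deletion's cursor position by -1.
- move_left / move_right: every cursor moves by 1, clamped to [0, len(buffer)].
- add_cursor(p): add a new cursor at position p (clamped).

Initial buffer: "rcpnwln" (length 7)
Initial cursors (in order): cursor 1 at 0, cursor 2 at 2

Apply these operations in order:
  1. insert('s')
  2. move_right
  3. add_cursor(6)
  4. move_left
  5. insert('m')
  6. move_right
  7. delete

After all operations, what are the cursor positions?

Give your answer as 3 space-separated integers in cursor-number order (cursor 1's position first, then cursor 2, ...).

After op 1 (insert('s')): buffer="srcspnwln" (len 9), cursors c1@1 c2@4, authorship 1..2.....
After op 2 (move_right): buffer="srcspnwln" (len 9), cursors c1@2 c2@5, authorship 1..2.....
After op 3 (add_cursor(6)): buffer="srcspnwln" (len 9), cursors c1@2 c2@5 c3@6, authorship 1..2.....
After op 4 (move_left): buffer="srcspnwln" (len 9), cursors c1@1 c2@4 c3@5, authorship 1..2.....
After op 5 (insert('m')): buffer="smrcsmpmnwln" (len 12), cursors c1@2 c2@6 c3@8, authorship 11..22.3....
After op 6 (move_right): buffer="smrcsmpmnwln" (len 12), cursors c1@3 c2@7 c3@9, authorship 11..22.3....
After op 7 (delete): buffer="smcsmmwln" (len 9), cursors c1@2 c2@5 c3@6, authorship 11.223...

Answer: 2 5 6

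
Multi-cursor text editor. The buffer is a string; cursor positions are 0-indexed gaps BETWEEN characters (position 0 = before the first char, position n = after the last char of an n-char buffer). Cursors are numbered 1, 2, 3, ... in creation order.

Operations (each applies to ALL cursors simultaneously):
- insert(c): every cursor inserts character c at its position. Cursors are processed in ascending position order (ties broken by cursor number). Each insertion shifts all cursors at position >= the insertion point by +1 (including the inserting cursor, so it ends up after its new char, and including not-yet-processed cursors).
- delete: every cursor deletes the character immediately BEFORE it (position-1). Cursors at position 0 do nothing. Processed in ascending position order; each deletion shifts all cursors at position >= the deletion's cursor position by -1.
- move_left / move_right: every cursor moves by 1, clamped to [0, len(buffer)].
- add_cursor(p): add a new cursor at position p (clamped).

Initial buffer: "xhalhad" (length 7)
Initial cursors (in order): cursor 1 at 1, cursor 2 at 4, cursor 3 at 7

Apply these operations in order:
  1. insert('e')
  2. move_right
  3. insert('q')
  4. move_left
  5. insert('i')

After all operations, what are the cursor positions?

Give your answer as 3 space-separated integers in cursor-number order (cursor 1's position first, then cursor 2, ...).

Answer: 4 10 15

Derivation:
After op 1 (insert('e')): buffer="xehalehade" (len 10), cursors c1@2 c2@6 c3@10, authorship .1...2...3
After op 2 (move_right): buffer="xehalehade" (len 10), cursors c1@3 c2@7 c3@10, authorship .1...2...3
After op 3 (insert('q')): buffer="xehqalehqadeq" (len 13), cursors c1@4 c2@9 c3@13, authorship .1.1..2.2..33
After op 4 (move_left): buffer="xehqalehqadeq" (len 13), cursors c1@3 c2@8 c3@12, authorship .1.1..2.2..33
After op 5 (insert('i')): buffer="xehiqalehiqadeiq" (len 16), cursors c1@4 c2@10 c3@15, authorship .1.11..2.22..333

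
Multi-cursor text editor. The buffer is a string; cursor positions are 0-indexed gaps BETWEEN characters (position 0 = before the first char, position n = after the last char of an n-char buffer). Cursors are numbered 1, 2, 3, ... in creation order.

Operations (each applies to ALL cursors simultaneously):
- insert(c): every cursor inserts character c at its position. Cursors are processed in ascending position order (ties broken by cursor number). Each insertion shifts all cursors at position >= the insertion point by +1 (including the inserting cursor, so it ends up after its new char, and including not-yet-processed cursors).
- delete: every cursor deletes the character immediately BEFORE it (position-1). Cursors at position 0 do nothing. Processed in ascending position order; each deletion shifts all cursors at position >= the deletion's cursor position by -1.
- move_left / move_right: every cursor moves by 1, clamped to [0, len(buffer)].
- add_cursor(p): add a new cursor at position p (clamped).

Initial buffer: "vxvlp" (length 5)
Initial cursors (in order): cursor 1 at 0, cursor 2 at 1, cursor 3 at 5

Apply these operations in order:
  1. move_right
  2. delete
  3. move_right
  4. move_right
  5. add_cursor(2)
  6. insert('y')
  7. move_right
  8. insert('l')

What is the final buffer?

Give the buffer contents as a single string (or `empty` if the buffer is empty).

After op 1 (move_right): buffer="vxvlp" (len 5), cursors c1@1 c2@2 c3@5, authorship .....
After op 2 (delete): buffer="vl" (len 2), cursors c1@0 c2@0 c3@2, authorship ..
After op 3 (move_right): buffer="vl" (len 2), cursors c1@1 c2@1 c3@2, authorship ..
After op 4 (move_right): buffer="vl" (len 2), cursors c1@2 c2@2 c3@2, authorship ..
After op 5 (add_cursor(2)): buffer="vl" (len 2), cursors c1@2 c2@2 c3@2 c4@2, authorship ..
After op 6 (insert('y')): buffer="vlyyyy" (len 6), cursors c1@6 c2@6 c3@6 c4@6, authorship ..1234
After op 7 (move_right): buffer="vlyyyy" (len 6), cursors c1@6 c2@6 c3@6 c4@6, authorship ..1234
After op 8 (insert('l')): buffer="vlyyyyllll" (len 10), cursors c1@10 c2@10 c3@10 c4@10, authorship ..12341234

Answer: vlyyyyllll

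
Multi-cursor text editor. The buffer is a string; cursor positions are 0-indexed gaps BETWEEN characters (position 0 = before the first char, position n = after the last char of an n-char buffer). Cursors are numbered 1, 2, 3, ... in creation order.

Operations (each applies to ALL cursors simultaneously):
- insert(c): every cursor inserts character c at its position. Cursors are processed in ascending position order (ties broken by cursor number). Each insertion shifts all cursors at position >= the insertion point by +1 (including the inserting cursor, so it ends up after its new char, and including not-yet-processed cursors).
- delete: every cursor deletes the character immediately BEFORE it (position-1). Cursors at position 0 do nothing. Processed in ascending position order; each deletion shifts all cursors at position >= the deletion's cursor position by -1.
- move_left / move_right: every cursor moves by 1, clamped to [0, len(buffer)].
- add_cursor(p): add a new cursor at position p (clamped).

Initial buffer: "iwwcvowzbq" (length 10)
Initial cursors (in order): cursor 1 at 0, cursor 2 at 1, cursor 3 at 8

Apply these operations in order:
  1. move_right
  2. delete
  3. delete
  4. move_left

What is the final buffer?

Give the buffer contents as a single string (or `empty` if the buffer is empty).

Answer: wcvowq

Derivation:
After op 1 (move_right): buffer="iwwcvowzbq" (len 10), cursors c1@1 c2@2 c3@9, authorship ..........
After op 2 (delete): buffer="wcvowzq" (len 7), cursors c1@0 c2@0 c3@6, authorship .......
After op 3 (delete): buffer="wcvowq" (len 6), cursors c1@0 c2@0 c3@5, authorship ......
After op 4 (move_left): buffer="wcvowq" (len 6), cursors c1@0 c2@0 c3@4, authorship ......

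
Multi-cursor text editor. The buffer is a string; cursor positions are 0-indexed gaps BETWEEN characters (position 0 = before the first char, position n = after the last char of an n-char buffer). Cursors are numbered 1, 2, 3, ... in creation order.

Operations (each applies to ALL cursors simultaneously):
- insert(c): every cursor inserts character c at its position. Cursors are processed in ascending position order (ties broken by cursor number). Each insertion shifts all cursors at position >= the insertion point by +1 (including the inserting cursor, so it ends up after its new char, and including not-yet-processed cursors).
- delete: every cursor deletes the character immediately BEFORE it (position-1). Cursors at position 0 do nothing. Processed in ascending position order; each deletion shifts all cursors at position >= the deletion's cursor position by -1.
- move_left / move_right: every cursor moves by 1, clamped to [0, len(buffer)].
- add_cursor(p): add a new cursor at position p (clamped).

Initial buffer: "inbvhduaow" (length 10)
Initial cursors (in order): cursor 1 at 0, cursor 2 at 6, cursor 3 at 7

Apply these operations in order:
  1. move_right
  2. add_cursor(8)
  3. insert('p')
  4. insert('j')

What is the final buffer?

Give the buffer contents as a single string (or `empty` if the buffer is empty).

After op 1 (move_right): buffer="inbvhduaow" (len 10), cursors c1@1 c2@7 c3@8, authorship ..........
After op 2 (add_cursor(8)): buffer="inbvhduaow" (len 10), cursors c1@1 c2@7 c3@8 c4@8, authorship ..........
After op 3 (insert('p')): buffer="ipnbvhdupappow" (len 14), cursors c1@2 c2@9 c3@12 c4@12, authorship .1......2.34..
After op 4 (insert('j')): buffer="ipjnbvhdupjappjjow" (len 18), cursors c1@3 c2@11 c3@16 c4@16, authorship .11......22.3434..

Answer: ipjnbvhdupjappjjow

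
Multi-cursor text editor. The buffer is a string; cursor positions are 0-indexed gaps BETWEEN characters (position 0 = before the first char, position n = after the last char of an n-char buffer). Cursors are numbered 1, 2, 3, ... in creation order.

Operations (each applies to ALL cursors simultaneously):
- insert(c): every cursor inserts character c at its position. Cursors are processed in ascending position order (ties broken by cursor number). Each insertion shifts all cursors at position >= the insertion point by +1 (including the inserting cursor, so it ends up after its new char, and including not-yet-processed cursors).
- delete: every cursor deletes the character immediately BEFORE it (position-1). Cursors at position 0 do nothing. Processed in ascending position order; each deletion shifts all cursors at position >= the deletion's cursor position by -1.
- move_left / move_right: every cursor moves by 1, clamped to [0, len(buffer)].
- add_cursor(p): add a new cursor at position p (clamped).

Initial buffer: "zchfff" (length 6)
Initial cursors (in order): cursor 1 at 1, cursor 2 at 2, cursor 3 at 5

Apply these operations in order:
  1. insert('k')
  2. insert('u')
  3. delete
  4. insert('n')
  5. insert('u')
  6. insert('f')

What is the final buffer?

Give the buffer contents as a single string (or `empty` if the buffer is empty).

Answer: zknufcknufhffknuff

Derivation:
After op 1 (insert('k')): buffer="zkckhffkf" (len 9), cursors c1@2 c2@4 c3@8, authorship .1.2...3.
After op 2 (insert('u')): buffer="zkuckuhffkuf" (len 12), cursors c1@3 c2@6 c3@11, authorship .11.22...33.
After op 3 (delete): buffer="zkckhffkf" (len 9), cursors c1@2 c2@4 c3@8, authorship .1.2...3.
After op 4 (insert('n')): buffer="zkncknhffknf" (len 12), cursors c1@3 c2@6 c3@11, authorship .11.22...33.
After op 5 (insert('u')): buffer="zknucknuhffknuf" (len 15), cursors c1@4 c2@8 c3@14, authorship .111.222...333.
After op 6 (insert('f')): buffer="zknufcknufhffknuff" (len 18), cursors c1@5 c2@10 c3@17, authorship .1111.2222...3333.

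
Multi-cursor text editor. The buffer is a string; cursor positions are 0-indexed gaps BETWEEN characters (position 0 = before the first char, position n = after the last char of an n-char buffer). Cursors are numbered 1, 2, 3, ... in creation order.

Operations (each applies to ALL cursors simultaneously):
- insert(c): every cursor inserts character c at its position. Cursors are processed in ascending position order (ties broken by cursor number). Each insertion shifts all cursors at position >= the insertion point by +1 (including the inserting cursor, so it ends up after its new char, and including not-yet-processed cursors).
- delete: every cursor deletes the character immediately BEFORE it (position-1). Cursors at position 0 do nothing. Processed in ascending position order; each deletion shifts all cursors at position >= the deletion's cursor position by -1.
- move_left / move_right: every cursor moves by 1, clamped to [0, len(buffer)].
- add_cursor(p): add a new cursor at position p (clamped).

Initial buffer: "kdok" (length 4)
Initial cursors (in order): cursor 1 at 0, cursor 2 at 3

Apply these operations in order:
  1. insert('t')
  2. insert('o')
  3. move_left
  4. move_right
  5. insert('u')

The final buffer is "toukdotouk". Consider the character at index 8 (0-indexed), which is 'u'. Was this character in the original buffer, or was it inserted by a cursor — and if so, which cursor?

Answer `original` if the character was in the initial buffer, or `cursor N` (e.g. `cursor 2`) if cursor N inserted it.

After op 1 (insert('t')): buffer="tkdotk" (len 6), cursors c1@1 c2@5, authorship 1...2.
After op 2 (insert('o')): buffer="tokdotok" (len 8), cursors c1@2 c2@7, authorship 11...22.
After op 3 (move_left): buffer="tokdotok" (len 8), cursors c1@1 c2@6, authorship 11...22.
After op 4 (move_right): buffer="tokdotok" (len 8), cursors c1@2 c2@7, authorship 11...22.
After op 5 (insert('u')): buffer="toukdotouk" (len 10), cursors c1@3 c2@9, authorship 111...222.
Authorship (.=original, N=cursor N): 1 1 1 . . . 2 2 2 .
Index 8: author = 2

Answer: cursor 2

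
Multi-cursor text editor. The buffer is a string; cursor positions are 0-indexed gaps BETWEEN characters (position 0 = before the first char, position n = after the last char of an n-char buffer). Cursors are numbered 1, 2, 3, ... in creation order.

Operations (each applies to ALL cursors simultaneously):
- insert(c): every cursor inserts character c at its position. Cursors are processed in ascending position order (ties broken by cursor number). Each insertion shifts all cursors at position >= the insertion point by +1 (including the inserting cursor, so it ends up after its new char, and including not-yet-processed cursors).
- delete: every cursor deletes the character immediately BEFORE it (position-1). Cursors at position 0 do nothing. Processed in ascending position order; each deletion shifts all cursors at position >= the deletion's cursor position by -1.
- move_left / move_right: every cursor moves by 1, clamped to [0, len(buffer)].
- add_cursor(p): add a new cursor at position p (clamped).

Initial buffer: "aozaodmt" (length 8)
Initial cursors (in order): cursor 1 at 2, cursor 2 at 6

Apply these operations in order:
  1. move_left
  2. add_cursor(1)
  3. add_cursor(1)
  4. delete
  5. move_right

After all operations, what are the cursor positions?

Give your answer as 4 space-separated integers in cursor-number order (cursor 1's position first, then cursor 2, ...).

After op 1 (move_left): buffer="aozaodmt" (len 8), cursors c1@1 c2@5, authorship ........
After op 2 (add_cursor(1)): buffer="aozaodmt" (len 8), cursors c1@1 c3@1 c2@5, authorship ........
After op 3 (add_cursor(1)): buffer="aozaodmt" (len 8), cursors c1@1 c3@1 c4@1 c2@5, authorship ........
After op 4 (delete): buffer="ozadmt" (len 6), cursors c1@0 c3@0 c4@0 c2@3, authorship ......
After op 5 (move_right): buffer="ozadmt" (len 6), cursors c1@1 c3@1 c4@1 c2@4, authorship ......

Answer: 1 4 1 1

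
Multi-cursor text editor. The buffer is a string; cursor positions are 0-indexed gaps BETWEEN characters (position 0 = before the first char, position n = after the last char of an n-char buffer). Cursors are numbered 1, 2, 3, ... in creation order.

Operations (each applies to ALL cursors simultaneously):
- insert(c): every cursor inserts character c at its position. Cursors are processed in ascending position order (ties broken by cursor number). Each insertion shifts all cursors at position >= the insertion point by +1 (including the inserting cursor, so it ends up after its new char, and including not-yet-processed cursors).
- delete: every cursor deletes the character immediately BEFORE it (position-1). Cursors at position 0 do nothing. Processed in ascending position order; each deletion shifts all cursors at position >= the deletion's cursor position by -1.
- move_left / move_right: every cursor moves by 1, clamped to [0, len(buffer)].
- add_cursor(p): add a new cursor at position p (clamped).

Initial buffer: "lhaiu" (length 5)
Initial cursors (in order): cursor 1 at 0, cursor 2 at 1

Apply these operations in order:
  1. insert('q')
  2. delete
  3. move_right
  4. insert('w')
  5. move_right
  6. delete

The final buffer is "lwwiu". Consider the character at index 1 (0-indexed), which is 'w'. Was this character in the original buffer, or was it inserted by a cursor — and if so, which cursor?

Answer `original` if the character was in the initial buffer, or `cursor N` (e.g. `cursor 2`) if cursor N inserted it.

After op 1 (insert('q')): buffer="qlqhaiu" (len 7), cursors c1@1 c2@3, authorship 1.2....
After op 2 (delete): buffer="lhaiu" (len 5), cursors c1@0 c2@1, authorship .....
After op 3 (move_right): buffer="lhaiu" (len 5), cursors c1@1 c2@2, authorship .....
After op 4 (insert('w')): buffer="lwhwaiu" (len 7), cursors c1@2 c2@4, authorship .1.2...
After op 5 (move_right): buffer="lwhwaiu" (len 7), cursors c1@3 c2@5, authorship .1.2...
After op 6 (delete): buffer="lwwiu" (len 5), cursors c1@2 c2@3, authorship .12..
Authorship (.=original, N=cursor N): . 1 2 . .
Index 1: author = 1

Answer: cursor 1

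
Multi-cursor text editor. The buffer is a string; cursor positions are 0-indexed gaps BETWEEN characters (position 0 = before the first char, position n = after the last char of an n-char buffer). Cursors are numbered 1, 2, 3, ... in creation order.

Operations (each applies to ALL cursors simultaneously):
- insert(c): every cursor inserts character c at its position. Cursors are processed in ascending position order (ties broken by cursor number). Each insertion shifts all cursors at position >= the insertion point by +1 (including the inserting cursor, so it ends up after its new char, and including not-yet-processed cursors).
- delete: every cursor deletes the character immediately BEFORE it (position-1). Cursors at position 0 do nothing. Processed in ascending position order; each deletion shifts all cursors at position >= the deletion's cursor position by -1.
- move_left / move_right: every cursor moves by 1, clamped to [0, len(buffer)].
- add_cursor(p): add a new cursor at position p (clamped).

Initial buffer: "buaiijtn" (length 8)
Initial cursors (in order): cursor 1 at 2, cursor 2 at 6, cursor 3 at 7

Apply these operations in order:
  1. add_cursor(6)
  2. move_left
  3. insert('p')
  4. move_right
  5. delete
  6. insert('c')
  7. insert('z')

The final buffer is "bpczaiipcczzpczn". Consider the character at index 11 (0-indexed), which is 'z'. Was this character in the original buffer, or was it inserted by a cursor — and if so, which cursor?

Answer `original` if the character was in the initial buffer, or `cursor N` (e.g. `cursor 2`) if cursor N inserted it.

Answer: cursor 4

Derivation:
After op 1 (add_cursor(6)): buffer="buaiijtn" (len 8), cursors c1@2 c2@6 c4@6 c3@7, authorship ........
After op 2 (move_left): buffer="buaiijtn" (len 8), cursors c1@1 c2@5 c4@5 c3@6, authorship ........
After op 3 (insert('p')): buffer="bpuaiippjptn" (len 12), cursors c1@2 c2@8 c4@8 c3@10, authorship .1....24.3..
After op 4 (move_right): buffer="bpuaiippjptn" (len 12), cursors c1@3 c2@9 c4@9 c3@11, authorship .1....24.3..
After op 5 (delete): buffer="bpaiippn" (len 8), cursors c1@2 c2@6 c4@6 c3@7, authorship .1...23.
After op 6 (insert('c')): buffer="bpcaiipccpcn" (len 12), cursors c1@3 c2@9 c4@9 c3@11, authorship .11...22433.
After op 7 (insert('z')): buffer="bpczaiipcczzpczn" (len 16), cursors c1@4 c2@12 c4@12 c3@15, authorship .111...22424333.
Authorship (.=original, N=cursor N): . 1 1 1 . . . 2 2 4 2 4 3 3 3 .
Index 11: author = 4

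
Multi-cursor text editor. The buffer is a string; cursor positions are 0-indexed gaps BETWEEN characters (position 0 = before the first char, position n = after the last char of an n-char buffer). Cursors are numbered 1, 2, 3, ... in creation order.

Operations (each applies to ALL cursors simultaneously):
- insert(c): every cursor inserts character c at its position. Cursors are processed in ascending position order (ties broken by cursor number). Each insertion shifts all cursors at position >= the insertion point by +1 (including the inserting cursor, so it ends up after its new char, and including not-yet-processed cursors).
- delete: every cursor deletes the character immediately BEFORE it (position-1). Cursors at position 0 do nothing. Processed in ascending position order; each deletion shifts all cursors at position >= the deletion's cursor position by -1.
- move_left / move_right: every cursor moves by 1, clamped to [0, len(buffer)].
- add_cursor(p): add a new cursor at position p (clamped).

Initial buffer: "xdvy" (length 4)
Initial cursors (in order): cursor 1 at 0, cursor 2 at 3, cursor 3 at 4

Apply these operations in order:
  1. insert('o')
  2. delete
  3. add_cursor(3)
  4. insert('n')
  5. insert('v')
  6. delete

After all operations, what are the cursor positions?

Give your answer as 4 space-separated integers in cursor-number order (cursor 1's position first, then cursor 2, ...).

After op 1 (insert('o')): buffer="oxdvoyo" (len 7), cursors c1@1 c2@5 c3@7, authorship 1...2.3
After op 2 (delete): buffer="xdvy" (len 4), cursors c1@0 c2@3 c3@4, authorship ....
After op 3 (add_cursor(3)): buffer="xdvy" (len 4), cursors c1@0 c2@3 c4@3 c3@4, authorship ....
After op 4 (insert('n')): buffer="nxdvnnyn" (len 8), cursors c1@1 c2@6 c4@6 c3@8, authorship 1...24.3
After op 5 (insert('v')): buffer="nvxdvnnvvynv" (len 12), cursors c1@2 c2@9 c4@9 c3@12, authorship 11...2424.33
After op 6 (delete): buffer="nxdvnnyn" (len 8), cursors c1@1 c2@6 c4@6 c3@8, authorship 1...24.3

Answer: 1 6 8 6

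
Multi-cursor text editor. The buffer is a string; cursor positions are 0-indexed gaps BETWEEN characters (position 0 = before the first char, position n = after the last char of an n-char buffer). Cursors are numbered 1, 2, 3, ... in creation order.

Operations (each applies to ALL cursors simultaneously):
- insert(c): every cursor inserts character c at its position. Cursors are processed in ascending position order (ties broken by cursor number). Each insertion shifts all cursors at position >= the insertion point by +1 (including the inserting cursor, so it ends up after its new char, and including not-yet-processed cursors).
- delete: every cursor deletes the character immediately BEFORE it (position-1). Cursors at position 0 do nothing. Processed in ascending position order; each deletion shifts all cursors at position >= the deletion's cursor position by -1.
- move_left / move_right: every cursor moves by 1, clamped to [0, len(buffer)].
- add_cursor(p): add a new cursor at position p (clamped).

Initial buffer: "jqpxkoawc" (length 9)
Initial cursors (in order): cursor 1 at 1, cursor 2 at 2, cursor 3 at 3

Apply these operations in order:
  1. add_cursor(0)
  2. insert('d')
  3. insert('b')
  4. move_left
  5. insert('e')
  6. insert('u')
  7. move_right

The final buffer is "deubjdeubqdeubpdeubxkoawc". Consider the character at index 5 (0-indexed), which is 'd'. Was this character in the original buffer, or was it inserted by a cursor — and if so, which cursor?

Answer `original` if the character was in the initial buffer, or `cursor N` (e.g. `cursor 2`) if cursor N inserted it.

Answer: cursor 1

Derivation:
After op 1 (add_cursor(0)): buffer="jqpxkoawc" (len 9), cursors c4@0 c1@1 c2@2 c3@3, authorship .........
After op 2 (insert('d')): buffer="djdqdpdxkoawc" (len 13), cursors c4@1 c1@3 c2@5 c3@7, authorship 4.1.2.3......
After op 3 (insert('b')): buffer="dbjdbqdbpdbxkoawc" (len 17), cursors c4@2 c1@5 c2@8 c3@11, authorship 44.11.22.33......
After op 4 (move_left): buffer="dbjdbqdbpdbxkoawc" (len 17), cursors c4@1 c1@4 c2@7 c3@10, authorship 44.11.22.33......
After op 5 (insert('e')): buffer="debjdebqdebpdebxkoawc" (len 21), cursors c4@2 c1@6 c2@10 c3@14, authorship 444.111.222.333......
After op 6 (insert('u')): buffer="deubjdeubqdeubpdeubxkoawc" (len 25), cursors c4@3 c1@8 c2@13 c3@18, authorship 4444.1111.2222.3333......
After op 7 (move_right): buffer="deubjdeubqdeubpdeubxkoawc" (len 25), cursors c4@4 c1@9 c2@14 c3@19, authorship 4444.1111.2222.3333......
Authorship (.=original, N=cursor N): 4 4 4 4 . 1 1 1 1 . 2 2 2 2 . 3 3 3 3 . . . . . .
Index 5: author = 1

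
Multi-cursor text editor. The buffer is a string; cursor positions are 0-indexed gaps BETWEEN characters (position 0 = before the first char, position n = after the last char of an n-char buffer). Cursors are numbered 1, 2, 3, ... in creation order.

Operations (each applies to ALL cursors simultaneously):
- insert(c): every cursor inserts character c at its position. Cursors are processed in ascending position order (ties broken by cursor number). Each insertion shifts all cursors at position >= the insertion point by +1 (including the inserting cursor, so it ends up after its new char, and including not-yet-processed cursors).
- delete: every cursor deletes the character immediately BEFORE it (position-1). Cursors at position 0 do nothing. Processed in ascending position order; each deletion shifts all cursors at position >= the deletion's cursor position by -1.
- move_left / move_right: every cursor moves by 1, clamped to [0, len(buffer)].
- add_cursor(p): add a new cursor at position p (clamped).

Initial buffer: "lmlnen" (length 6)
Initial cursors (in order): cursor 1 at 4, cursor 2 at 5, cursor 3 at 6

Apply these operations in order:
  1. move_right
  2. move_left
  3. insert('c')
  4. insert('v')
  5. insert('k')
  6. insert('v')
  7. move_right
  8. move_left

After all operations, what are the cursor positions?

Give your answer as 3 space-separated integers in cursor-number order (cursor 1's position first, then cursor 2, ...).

After op 1 (move_right): buffer="lmlnen" (len 6), cursors c1@5 c2@6 c3@6, authorship ......
After op 2 (move_left): buffer="lmlnen" (len 6), cursors c1@4 c2@5 c3@5, authorship ......
After op 3 (insert('c')): buffer="lmlnceccn" (len 9), cursors c1@5 c2@8 c3@8, authorship ....1.23.
After op 4 (insert('v')): buffer="lmlncveccvvn" (len 12), cursors c1@6 c2@11 c3@11, authorship ....11.2323.
After op 5 (insert('k')): buffer="lmlncvkeccvvkkn" (len 15), cursors c1@7 c2@14 c3@14, authorship ....111.232323.
After op 6 (insert('v')): buffer="lmlncvkveccvvkkvvn" (len 18), cursors c1@8 c2@17 c3@17, authorship ....1111.23232323.
After op 7 (move_right): buffer="lmlncvkveccvvkkvvn" (len 18), cursors c1@9 c2@18 c3@18, authorship ....1111.23232323.
After op 8 (move_left): buffer="lmlncvkveccvvkkvvn" (len 18), cursors c1@8 c2@17 c3@17, authorship ....1111.23232323.

Answer: 8 17 17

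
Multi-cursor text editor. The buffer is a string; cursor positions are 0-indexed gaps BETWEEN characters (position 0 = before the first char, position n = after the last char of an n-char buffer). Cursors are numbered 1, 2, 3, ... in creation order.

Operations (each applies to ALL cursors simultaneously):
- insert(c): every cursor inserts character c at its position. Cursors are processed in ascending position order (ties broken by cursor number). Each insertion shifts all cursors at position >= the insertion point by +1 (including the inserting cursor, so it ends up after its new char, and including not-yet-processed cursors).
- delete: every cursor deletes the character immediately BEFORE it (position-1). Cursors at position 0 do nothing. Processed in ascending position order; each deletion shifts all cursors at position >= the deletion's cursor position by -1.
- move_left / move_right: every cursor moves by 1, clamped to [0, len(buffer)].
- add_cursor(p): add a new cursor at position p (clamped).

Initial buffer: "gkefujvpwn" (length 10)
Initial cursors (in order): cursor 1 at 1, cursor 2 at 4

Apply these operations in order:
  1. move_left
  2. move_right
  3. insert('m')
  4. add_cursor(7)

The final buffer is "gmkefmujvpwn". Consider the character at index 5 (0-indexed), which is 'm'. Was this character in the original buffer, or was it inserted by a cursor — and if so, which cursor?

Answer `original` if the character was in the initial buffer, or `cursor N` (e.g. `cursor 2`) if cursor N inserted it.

Answer: cursor 2

Derivation:
After op 1 (move_left): buffer="gkefujvpwn" (len 10), cursors c1@0 c2@3, authorship ..........
After op 2 (move_right): buffer="gkefujvpwn" (len 10), cursors c1@1 c2@4, authorship ..........
After op 3 (insert('m')): buffer="gmkefmujvpwn" (len 12), cursors c1@2 c2@6, authorship .1...2......
After op 4 (add_cursor(7)): buffer="gmkefmujvpwn" (len 12), cursors c1@2 c2@6 c3@7, authorship .1...2......
Authorship (.=original, N=cursor N): . 1 . . . 2 . . . . . .
Index 5: author = 2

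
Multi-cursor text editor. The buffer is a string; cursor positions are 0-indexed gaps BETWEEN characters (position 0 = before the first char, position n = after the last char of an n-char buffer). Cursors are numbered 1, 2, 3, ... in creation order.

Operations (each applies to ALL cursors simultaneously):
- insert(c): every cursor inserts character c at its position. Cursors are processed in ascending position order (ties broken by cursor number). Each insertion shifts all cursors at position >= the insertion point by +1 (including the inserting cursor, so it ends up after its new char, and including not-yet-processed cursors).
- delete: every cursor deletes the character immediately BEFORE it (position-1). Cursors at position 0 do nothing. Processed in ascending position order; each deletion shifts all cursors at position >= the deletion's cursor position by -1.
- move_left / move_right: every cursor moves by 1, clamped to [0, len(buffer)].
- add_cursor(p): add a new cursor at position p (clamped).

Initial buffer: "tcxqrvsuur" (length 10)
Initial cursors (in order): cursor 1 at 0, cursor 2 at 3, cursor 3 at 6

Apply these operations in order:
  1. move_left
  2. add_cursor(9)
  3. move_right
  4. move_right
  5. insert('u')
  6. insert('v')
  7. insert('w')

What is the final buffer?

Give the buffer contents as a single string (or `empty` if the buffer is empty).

Answer: tcuvwxquvwrvsuvwuuruvw

Derivation:
After op 1 (move_left): buffer="tcxqrvsuur" (len 10), cursors c1@0 c2@2 c3@5, authorship ..........
After op 2 (add_cursor(9)): buffer="tcxqrvsuur" (len 10), cursors c1@0 c2@2 c3@5 c4@9, authorship ..........
After op 3 (move_right): buffer="tcxqrvsuur" (len 10), cursors c1@1 c2@3 c3@6 c4@10, authorship ..........
After op 4 (move_right): buffer="tcxqrvsuur" (len 10), cursors c1@2 c2@4 c3@7 c4@10, authorship ..........
After op 5 (insert('u')): buffer="tcuxqurvsuuuru" (len 14), cursors c1@3 c2@6 c3@10 c4@14, authorship ..1..2...3...4
After op 6 (insert('v')): buffer="tcuvxquvrvsuvuuruv" (len 18), cursors c1@4 c2@8 c3@13 c4@18, authorship ..11..22...33...44
After op 7 (insert('w')): buffer="tcuvwxquvwrvsuvwuuruvw" (len 22), cursors c1@5 c2@10 c3@16 c4@22, authorship ..111..222...333...444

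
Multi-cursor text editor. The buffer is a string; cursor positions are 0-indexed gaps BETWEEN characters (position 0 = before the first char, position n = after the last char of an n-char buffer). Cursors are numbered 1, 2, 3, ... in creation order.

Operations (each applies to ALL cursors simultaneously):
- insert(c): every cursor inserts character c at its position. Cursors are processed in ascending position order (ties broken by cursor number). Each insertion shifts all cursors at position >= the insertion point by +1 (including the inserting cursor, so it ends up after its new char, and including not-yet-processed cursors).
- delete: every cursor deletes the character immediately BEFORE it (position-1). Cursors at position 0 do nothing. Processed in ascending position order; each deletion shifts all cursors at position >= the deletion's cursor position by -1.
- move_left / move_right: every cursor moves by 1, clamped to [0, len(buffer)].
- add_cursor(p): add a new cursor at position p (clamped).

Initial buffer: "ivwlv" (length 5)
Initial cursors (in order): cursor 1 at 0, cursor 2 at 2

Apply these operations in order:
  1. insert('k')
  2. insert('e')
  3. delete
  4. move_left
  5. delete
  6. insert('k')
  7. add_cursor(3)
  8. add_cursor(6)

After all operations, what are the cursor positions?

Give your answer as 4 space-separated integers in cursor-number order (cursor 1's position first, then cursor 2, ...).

Answer: 1 4 3 6

Derivation:
After op 1 (insert('k')): buffer="kivkwlv" (len 7), cursors c1@1 c2@4, authorship 1..2...
After op 2 (insert('e')): buffer="keivkewlv" (len 9), cursors c1@2 c2@6, authorship 11..22...
After op 3 (delete): buffer="kivkwlv" (len 7), cursors c1@1 c2@4, authorship 1..2...
After op 4 (move_left): buffer="kivkwlv" (len 7), cursors c1@0 c2@3, authorship 1..2...
After op 5 (delete): buffer="kikwlv" (len 6), cursors c1@0 c2@2, authorship 1.2...
After op 6 (insert('k')): buffer="kkikkwlv" (len 8), cursors c1@1 c2@4, authorship 11.22...
After op 7 (add_cursor(3)): buffer="kkikkwlv" (len 8), cursors c1@1 c3@3 c2@4, authorship 11.22...
After op 8 (add_cursor(6)): buffer="kkikkwlv" (len 8), cursors c1@1 c3@3 c2@4 c4@6, authorship 11.22...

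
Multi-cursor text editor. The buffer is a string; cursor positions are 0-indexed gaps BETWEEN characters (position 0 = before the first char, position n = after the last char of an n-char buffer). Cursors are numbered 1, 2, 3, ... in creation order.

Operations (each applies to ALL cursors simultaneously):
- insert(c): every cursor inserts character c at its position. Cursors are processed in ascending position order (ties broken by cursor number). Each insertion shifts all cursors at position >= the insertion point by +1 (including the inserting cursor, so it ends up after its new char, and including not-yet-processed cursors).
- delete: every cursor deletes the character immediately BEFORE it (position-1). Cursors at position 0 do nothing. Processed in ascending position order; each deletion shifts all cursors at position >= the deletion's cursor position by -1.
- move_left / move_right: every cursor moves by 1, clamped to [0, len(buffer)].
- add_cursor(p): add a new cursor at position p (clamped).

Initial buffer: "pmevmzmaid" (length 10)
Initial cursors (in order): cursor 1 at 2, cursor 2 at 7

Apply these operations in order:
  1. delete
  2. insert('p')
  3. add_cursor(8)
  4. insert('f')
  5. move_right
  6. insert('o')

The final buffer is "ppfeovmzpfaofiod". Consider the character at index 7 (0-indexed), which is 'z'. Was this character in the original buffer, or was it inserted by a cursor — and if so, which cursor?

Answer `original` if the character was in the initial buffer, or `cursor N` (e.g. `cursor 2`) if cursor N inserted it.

Answer: original

Derivation:
After op 1 (delete): buffer="pevmzaid" (len 8), cursors c1@1 c2@5, authorship ........
After op 2 (insert('p')): buffer="ppevmzpaid" (len 10), cursors c1@2 c2@7, authorship .1....2...
After op 3 (add_cursor(8)): buffer="ppevmzpaid" (len 10), cursors c1@2 c2@7 c3@8, authorship .1....2...
After op 4 (insert('f')): buffer="ppfevmzpfafid" (len 13), cursors c1@3 c2@9 c3@11, authorship .11....22.3..
After op 5 (move_right): buffer="ppfevmzpfafid" (len 13), cursors c1@4 c2@10 c3@12, authorship .11....22.3..
After op 6 (insert('o')): buffer="ppfeovmzpfaofiod" (len 16), cursors c1@5 c2@12 c3@15, authorship .11.1...22.23.3.
Authorship (.=original, N=cursor N): . 1 1 . 1 . . . 2 2 . 2 3 . 3 .
Index 7: author = original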